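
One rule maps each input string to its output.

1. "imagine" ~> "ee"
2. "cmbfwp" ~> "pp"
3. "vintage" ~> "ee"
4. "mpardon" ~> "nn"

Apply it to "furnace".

ee

In each case the input is transformed by: double every character, then keep only the last 2 characters.
Working it through for "furnace": intermediate "ffuurrnnaaccee", final "ee".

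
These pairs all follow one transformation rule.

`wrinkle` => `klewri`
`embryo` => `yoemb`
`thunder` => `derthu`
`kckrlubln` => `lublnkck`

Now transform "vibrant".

antvib

In each case the input is transformed by: move the first 3 characters to the end (rotate left by 3), then delete the first character.
Applying both steps to "vibrant": "rantvib", then "antvib".
(Check on "wrinkle": → "nklewri" → "klewri" ✓)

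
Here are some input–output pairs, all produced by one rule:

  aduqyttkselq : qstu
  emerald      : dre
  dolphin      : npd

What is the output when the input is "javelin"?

nej

Rule — reverse the string, then keep one character in every 3, starting at position 1 (positions 1st, 4th, 7th, ...).
Applying both steps to "javelin": "nilevaj", then "nej".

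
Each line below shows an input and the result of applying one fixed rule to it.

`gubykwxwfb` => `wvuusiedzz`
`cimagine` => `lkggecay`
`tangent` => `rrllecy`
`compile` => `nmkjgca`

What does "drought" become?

srpmfeb

What's happening: sort the characters into reverse alphabetical order, then shift every letter 2 places backward in the alphabet (wrapping around).
For "drought" the result is "srpmfeb".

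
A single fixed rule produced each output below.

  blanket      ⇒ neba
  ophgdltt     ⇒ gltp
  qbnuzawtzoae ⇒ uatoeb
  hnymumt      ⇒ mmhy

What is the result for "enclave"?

What's happening: move the first 3 characters to the end (rotate left by 3), then keep every other character starting from the first (positions 1st, 3rd, 5th, ...).
"enclave" → "laveenc" → "lvec".

lvec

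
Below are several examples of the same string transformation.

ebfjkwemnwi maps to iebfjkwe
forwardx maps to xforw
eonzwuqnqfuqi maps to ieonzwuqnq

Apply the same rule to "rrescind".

drres

The rule is to move the last character to the front, then delete the last 3 characters.
Starting from "rrescind": after the first operation, "drrescin"; after the second, "drres".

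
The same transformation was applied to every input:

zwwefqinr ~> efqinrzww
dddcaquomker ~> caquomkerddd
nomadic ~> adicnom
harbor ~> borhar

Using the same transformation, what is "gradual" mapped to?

dualgra

In each case the input is transformed by: move the first 3 characters to the end (rotate left by 3).
Doing the same to "gradual": "dualgra".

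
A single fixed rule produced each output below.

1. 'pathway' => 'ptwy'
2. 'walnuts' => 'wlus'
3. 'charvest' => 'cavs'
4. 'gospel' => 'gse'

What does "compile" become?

Each output is the input with this applied: keep every other character starting from the first (positions 1st, 3rd, 5th, ...).
So "compile" becomes "cmie".

cmie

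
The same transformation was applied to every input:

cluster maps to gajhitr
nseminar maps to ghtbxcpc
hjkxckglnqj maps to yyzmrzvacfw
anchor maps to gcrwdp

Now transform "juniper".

In each case the input is transformed by: swap the first and last characters, then shift every letter 11 places backward in the alphabet (wrapping around).
Working it through for "juniper": intermediate "runipej", final "gjcxety".
(Check on "nseminar": → "rseminan" → "ghtbxcpc" ✓)

gjcxety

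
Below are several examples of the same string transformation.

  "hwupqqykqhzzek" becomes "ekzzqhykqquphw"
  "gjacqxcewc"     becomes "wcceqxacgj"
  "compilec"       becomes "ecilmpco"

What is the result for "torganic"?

icanrgto

Rule — swap each adjacent pair of characters (1↔2, 3↔4, ...), then reverse the string.
Starting from "torganic": after the first operation, "otgrnaci"; after the second, "icanrgto".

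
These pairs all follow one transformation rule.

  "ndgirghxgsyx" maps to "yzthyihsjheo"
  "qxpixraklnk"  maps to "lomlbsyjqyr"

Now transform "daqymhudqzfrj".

ksgarevinzrbe

The rule is to reverse the string, then shift every letter 1 place forward in the alphabet (wrapping around).
Working it through for "daqymhudqzfrj": intermediate "jrfzqduhmyqad", final "ksgarevinzrbe".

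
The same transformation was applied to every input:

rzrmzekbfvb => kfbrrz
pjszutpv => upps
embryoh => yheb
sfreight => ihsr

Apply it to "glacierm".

irga

What's happening: keep every other character starting from the first (positions 1st, 3rd, 5th, ...), then swap the front and back halves of the string.
For "glacierm", step one produces "gair"; step two turns that into "irga".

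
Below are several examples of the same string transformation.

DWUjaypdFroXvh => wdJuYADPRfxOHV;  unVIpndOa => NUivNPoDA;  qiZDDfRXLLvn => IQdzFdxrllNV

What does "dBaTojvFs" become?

The rule is to flip the case of every letter, then swap each adjacent pair of characters (1↔2, 3↔4, ...).
Applying that to "dBaTojvFs" gives "bDtAJOfVS".

bDtAJOfVS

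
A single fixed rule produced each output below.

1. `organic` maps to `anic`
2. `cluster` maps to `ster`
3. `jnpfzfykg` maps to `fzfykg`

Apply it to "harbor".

In each case the input is transformed by: delete the first 3 characters.
So "harbor" becomes "bor".

bor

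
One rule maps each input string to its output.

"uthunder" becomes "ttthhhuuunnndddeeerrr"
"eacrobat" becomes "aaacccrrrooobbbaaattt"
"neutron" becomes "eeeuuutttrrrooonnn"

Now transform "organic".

The rule is to delete the first character, then repeat every character 3 times.
Working it through for "organic": intermediate "rganic", final "rrrgggaaannniiiccc".
(Check on "uthunder": → "thunder" → "ttthhhuuunnndddeeerrr" ✓)

rrrgggaaannniiiccc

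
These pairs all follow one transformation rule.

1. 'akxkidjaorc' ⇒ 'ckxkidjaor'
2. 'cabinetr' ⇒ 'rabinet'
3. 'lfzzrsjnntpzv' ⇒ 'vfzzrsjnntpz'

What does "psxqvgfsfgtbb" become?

The rule is to swap the first and last characters, then delete the last character.
"psxqvgfsfgtbb" → "bsxqvgfsfgtbp" → "bsxqvgfsfgtb".
(Check on "lfzzrsjnntpzv": → "vfzzrsjnntpzl" → "vfzzrsjnntpz" ✓)

bsxqvgfsfgtb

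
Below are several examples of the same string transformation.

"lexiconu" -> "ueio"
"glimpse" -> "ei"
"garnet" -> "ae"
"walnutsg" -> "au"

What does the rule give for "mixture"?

eiu

In each case the input is transformed by: move the last character to the front, then keep only the vowels.
Working it through for "mixture": intermediate "emixtur", final "eiu".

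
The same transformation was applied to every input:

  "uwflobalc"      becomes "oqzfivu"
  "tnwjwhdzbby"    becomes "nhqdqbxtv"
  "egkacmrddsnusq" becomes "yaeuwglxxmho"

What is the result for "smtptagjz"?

Looking at the pairs, the operation is to delete the last 2 characters, then shift every letter 6 places backward in the alphabet (wrapping around).
Applying both steps to "smtptagjz": "smtptag", then "mgnjnua".

mgnjnua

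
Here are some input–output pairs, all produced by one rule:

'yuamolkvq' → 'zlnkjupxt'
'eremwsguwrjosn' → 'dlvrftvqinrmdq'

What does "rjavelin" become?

zudkhmqi

Rule — move the first 2 characters to the end (rotate left by 2), then shift every letter 1 place backward in the alphabet (wrapping around).
Applying both steps to "rjavelin": "avelinrj", then "zudkhmqi".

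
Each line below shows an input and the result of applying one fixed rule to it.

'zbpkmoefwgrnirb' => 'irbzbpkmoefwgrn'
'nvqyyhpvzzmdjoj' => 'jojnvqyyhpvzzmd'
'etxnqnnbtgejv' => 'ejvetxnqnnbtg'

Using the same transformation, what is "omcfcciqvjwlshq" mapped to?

shqomcfcciqvjwl

In each case the input is transformed by: move the last 3 characters to the front (rotate right by 3).
So "omcfcciqvjwlshq" becomes "shqomcfcciqvjwl".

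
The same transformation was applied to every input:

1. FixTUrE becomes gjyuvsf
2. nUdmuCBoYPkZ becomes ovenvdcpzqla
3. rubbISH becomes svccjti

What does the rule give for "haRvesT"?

Rule — shift every letter 1 place forward in the alphabet (wrapping around), then convert every letter to lowercase.
For "haRvesT", step one produces "ibSwftU"; step two turns that into "ibswftu".

ibswftu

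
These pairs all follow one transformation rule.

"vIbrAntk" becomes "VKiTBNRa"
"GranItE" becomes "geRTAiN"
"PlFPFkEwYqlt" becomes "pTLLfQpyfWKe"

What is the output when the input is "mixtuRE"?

The transformation: take characters alternately from the front and the back (1st, last, 2nd, 2nd-last, ...), then flip the case of every letter.
On "mixtuRE": the first step gives "mEiRxut", and the second then gives "MeIrXUT".

MeIrXUT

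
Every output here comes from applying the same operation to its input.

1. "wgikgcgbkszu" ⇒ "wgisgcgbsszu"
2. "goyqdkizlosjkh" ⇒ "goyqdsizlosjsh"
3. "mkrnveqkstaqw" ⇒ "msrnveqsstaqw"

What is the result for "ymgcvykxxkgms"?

ymgcvysxxsgms

The rule is to replace every "k" with "s".
On "ymgcvykxxkgms" that produces "ymgcvysxxsgms".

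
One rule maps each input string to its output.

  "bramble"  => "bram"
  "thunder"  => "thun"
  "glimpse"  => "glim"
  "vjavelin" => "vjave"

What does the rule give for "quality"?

qual

Looking at the pairs, the operation is to delete the last 3 characters.
On "quality" that produces "qual".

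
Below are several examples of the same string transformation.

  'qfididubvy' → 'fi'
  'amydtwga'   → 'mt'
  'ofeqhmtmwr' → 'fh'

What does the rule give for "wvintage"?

The rule is to keep one character in every 3, starting at position 2 (positions 2nd, 5th, 8th, ...), then delete the last character.
Starting from "wvintage": after the first operation, "vte"; after the second, "vt".
(Check on "qfididubvy": → "fib" → "fi" ✓)

vt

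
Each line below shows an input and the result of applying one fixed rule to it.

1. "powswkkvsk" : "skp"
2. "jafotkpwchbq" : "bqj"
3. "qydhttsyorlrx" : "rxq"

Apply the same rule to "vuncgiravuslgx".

gxv

The transformation: move the first character to the end, then keep only the last 3 characters.
Working it through for "vuncgiravuslgx": intermediate "uncgiravuslgxv", final "gxv".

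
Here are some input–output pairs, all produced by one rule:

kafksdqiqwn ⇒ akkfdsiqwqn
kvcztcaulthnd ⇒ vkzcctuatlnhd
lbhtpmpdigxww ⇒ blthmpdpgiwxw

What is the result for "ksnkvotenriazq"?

The pattern: swap each adjacent pair of characters (1↔2, 3↔4, ...).
So "ksnkvotenriazq" becomes "skknovetrnaiqz".

skknovetrnaiqz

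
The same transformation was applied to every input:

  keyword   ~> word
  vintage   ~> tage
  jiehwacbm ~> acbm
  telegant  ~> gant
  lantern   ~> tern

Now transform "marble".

The pattern: keep only the last 4 characters.
So "marble" becomes "rble".

rble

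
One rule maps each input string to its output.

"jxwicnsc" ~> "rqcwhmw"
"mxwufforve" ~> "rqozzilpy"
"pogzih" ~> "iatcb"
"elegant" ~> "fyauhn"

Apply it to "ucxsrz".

wrmlt

What's happening: delete the first character, then shift every letter 6 places backward in the alphabet (wrapping around).
"ucxsrz" → "wrmlt".
(Check on "jxwicnsc": → "xwicnsc" → "rqcwhmw" ✓)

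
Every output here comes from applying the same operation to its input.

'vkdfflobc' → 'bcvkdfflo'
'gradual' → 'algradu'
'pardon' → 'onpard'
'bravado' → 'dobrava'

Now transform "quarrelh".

lhquarre

Each output is the input with this applied: move the last 2 characters to the front (rotate right by 2).
So "quarrelh" becomes "lhquarre".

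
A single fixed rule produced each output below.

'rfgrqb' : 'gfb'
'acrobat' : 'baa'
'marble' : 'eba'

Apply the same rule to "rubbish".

The transformation: sort the characters into reverse alphabetical order, then keep only the last 3 characters.
Working it through for "rubbish": intermediate "usrihbb", final "hbb".

hbb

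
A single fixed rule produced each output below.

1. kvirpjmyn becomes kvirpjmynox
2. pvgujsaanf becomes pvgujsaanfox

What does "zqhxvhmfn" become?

In each case the input is transformed by: append "ox".
So "zqhxvhmfn" becomes "zqhxvhmfnox".

zqhxvhmfnox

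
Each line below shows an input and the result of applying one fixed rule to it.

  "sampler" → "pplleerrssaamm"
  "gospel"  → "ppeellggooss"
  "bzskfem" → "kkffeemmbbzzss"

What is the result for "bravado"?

vvaaddoobbrraa

Looking at the pairs, the operation is to move the first 3 characters to the end (rotate left by 3), then double every character.
Starting from "bravado": after the first operation, "vadobra"; after the second, "vvaaddoobbrraa".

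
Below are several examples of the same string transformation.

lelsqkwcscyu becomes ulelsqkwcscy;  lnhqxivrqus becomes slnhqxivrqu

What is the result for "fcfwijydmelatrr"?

rfcfwijydmelatr

Looking at the pairs, the operation is to move the last character to the front.
Applying that to "fcfwijydmelatrr" gives "rfcfwijydmelatr".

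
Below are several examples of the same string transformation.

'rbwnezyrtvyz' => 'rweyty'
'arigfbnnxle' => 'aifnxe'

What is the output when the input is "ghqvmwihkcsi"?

gqmiks

The rule is to keep every other character starting from the first (positions 1st, 3rd, 5th, ...).
Applying that to "ghqvmwihkcsi" gives "gqmiks".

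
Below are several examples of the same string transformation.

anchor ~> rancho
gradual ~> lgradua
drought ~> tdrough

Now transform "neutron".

Rule — move the last character to the front.
So "neutron" becomes "nneutro".

nneutro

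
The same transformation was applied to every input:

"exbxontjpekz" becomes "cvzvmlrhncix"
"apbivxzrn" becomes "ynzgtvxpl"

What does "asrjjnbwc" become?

The rule is to shift every letter 2 places backward in the alphabet (wrapping around).
"asrjjnbwc" → "yqphhlzua".

yqphhlzua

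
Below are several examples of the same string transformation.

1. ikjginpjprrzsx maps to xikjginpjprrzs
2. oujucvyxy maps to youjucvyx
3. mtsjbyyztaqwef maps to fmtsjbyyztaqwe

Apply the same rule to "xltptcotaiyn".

nxltptcotaiy

Each output is the input with this applied: move the last character to the front.
So "xltptcotaiyn" becomes "nxltptcotaiy".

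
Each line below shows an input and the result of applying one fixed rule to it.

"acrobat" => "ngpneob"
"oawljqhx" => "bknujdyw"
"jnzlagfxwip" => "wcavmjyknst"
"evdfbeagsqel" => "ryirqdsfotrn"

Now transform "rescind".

Rule — take characters alternately from the front and the back (1st, last, 2nd, 2nd-last, ...), then shift every letter 13 places forward in the alphabet (wrapping around) — i.e. ROT13.
Starting from "rescind": after the first operation, "rdensic"; after the second, "eqrafvp".
(Check on "oawljqhx": → "oxahwqlj" → "bknujdyw" ✓)

eqrafvp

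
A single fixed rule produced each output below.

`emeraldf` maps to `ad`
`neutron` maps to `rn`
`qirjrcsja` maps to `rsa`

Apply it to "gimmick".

ik

Each output is the input with this applied: keep every other character starting from the first (positions 1st, 3rd, 5th, ...), then delete the first 2 characters.
Applying that to "gimmick" gives "ik".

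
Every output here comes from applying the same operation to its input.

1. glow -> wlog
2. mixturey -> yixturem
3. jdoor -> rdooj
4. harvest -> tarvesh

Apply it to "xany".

Each output is the input with this applied: swap the first and last characters.
Applying that to "xany" gives "yanx".

yanx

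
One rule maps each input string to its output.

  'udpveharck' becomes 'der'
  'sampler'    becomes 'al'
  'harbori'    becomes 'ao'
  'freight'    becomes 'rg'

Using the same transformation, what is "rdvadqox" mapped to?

Each output is the input with this applied: keep one character in every 3, starting at position 2 (positions 2nd, 5th, 8th, ...).
Doing the same to "rdvadqox": "ddx".

ddx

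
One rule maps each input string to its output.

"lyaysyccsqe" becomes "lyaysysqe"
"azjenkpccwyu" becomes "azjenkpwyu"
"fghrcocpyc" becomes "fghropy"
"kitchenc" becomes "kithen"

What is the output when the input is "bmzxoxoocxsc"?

The pattern: remove every "c".
On "bmzxoxoocxsc" that produces "bmzxoxooxs".

bmzxoxooxs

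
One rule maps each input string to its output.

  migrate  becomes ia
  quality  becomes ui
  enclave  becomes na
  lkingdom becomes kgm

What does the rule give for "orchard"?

What's happening: keep one character in every 3, starting at position 2 (positions 2nd, 5th, 8th, ...).
Doing the same to "orchard": "ra".

ra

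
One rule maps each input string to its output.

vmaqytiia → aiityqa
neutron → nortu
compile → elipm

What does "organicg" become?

Each output is the input with this applied: delete the first 2 characters, then reverse the string.
For "organicg", step one produces "ganicg"; step two turns that into "gcinag".
(Check on "compile": → "mpile" → "elipm" ✓)

gcinag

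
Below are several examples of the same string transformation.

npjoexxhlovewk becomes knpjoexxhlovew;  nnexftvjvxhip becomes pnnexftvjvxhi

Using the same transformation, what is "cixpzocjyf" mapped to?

fcixpzocjy

The pattern: move the last character to the front.
For "cixpzocjyf" the result is "fcixpzocjy".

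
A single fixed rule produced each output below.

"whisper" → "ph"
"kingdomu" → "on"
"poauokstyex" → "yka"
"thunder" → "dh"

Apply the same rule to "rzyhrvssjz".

Looking at the pairs, the operation is to reverse the string, then keep one character in every 3, starting at position 3 (positions 3rd, 6th, 9th, ...).
On "rzyhrvssjz": the first step gives "zjssvrhyzr", and the second then gives "srz".

srz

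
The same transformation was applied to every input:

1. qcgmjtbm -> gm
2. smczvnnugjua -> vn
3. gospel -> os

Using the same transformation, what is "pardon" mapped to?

ar

Looking at the pairs, the operation is to swap the front and back halves of the string, then keep only the last 2 characters.
On "pardon": the first step gives "donpar", and the second then gives "ar".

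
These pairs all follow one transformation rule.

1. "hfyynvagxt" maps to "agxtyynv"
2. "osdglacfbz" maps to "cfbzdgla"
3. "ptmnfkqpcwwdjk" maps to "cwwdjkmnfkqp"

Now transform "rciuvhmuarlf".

In each case the input is transformed by: delete the first 2 characters, then swap the front and back halves of the string.
For "rciuvhmuarlf", step one produces "iuvhmuarlf"; step two turns that into "uarlfiuvhm".

uarlfiuvhm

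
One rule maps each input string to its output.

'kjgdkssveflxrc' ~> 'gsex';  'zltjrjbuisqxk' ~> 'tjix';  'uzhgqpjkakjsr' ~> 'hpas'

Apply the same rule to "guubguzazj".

uuz

The rule is to keep one character in every 3, starting at position 3 (positions 3rd, 6th, 9th, ...).
"guubguzazj" → "uuz".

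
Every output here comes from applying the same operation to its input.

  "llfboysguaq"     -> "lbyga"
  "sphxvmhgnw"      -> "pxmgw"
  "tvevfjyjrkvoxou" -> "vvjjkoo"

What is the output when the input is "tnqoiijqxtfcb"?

Looking at the pairs, the operation is to keep every other character starting from the second (positions 2nd, 4th, 6th, ...).
"tnqoiijqxtfcb" → "noiqtc".

noiqtc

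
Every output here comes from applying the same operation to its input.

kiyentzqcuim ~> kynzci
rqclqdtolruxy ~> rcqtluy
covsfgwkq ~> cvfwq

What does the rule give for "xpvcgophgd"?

Looking at the pairs, the operation is to keep every other character starting from the first (positions 1st, 3rd, 5th, ...).
"xpvcgophgd" → "xvgpg".

xvgpg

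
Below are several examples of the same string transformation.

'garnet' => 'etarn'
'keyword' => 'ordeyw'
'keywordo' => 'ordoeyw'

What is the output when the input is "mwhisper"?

sperwhi

The pattern: delete the first character, then move the first 3 characters to the end (rotate left by 3).
So "mwhisper" becomes "sperwhi".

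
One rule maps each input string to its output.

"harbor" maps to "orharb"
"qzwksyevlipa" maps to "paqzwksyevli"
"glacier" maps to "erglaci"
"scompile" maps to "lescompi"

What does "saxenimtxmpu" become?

The transformation: move the last 2 characters to the front (rotate right by 2).
So "saxenimtxmpu" becomes "pusaxenimtxm".

pusaxenimtxm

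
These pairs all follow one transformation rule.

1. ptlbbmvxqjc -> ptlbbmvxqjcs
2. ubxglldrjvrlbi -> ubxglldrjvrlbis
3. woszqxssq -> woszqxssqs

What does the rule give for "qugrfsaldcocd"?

What's happening: append "s".
For "qugrfsaldcocd" the result is "qugrfsaldcocds".

qugrfsaldcocds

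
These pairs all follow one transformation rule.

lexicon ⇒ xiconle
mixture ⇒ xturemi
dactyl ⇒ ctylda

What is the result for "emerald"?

eraldem

The transformation: move the first 2 characters to the end (rotate left by 2).
On "emerald" that produces "eraldem".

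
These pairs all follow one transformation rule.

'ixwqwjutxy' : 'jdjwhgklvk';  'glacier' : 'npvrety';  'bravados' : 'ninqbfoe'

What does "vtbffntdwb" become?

ossagqjoig

What's happening: move the first 2 characters to the end (rotate left by 2), then shift every letter 13 places forward in the alphabet (wrapping around) — i.e. ROT13.
"vtbffntdwb" → "bffntdwbvt" → "ossagqjoig".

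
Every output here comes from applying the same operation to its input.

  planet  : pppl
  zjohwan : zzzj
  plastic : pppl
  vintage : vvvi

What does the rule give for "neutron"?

The rule is to repeat every character 3 times, then keep only the first 4 characters.
Working it through for "neutron": intermediate "nnneeeuuutttrrrooonnn", final "nnne".

nnne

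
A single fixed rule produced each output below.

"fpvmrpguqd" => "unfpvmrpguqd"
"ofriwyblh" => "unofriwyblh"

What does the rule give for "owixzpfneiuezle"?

unowixzpfneiuezle

The pattern: prepend "un".
For "owixzpfneiuezle" the result is "unowixzpfneiuezle".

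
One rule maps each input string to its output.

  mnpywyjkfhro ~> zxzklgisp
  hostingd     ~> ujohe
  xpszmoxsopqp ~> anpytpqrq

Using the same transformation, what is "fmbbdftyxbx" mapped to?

In each case the input is transformed by: shift every letter 1 place forward in the alphabet (wrapping around), then delete the first 3 characters.
On "fmbbdftyxbx": the first step gives "gncceguzycy", and the second then gives "ceguzycy".

ceguzycy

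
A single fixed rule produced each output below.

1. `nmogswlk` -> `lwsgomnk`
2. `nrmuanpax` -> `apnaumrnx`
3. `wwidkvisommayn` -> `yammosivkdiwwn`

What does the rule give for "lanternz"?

nretnalz

Looking at the pairs, the operation is to reverse the string, then move the first character to the end.
On "lanternz": the first step gives "znretnal", and the second then gives "nretnalz".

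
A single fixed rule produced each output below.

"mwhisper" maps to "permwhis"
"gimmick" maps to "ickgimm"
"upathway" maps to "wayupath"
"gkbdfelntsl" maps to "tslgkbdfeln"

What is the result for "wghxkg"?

What's happening: move the last 3 characters to the front (rotate right by 3).
So "wghxkg" becomes "xkgwgh".

xkgwgh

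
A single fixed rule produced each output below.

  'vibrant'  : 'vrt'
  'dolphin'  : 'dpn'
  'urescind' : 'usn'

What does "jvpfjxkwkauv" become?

The pattern: keep one character in every 3, starting at position 1 (positions 1st, 4th, 7th, ...).
On "jvpfjxkwkauv" that produces "jfka".

jfka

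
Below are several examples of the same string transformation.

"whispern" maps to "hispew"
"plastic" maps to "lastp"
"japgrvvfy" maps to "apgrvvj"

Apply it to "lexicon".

exicl

The rule is to delete the last 2 characters, then move the first character to the end.
Starting from "lexicon": after the first operation, "lexic"; after the second, "exicl".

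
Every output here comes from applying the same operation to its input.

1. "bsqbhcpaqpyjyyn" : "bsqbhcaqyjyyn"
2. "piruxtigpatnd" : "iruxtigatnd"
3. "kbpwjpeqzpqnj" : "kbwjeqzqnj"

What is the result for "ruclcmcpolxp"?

ruclcmcolx

In each case the input is transformed by: remove every "p".
Doing the same to "ruclcmcpolxp": "ruclcmcolx".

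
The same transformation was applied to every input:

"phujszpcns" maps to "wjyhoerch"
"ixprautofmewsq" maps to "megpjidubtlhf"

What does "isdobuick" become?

hsdqjxrz

In each case the input is transformed by: delete the first character, then shift every letter 11 places backward in the alphabet (wrapping around).
On "isdobuick" that produces "hsdqjxrz".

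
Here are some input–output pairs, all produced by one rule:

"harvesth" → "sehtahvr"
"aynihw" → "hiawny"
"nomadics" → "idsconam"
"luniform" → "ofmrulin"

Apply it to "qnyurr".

The transformation: swap the front and back halves of the string, then swap each adjacent pair of characters (1↔2, 3↔4, ...).
"qnyurr" → "urrqny" → "ruqryn".

ruqryn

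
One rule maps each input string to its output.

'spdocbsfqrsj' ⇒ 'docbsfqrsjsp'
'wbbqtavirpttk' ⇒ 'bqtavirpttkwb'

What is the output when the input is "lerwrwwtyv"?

The rule is to move the first 2 characters to the end (rotate left by 2).
Doing the same to "lerwrwwtyv": "rwrwwtyvle".

rwrwwtyvle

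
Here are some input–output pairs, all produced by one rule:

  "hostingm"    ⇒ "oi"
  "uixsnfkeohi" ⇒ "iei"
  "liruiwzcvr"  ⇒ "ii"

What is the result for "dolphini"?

Looking at the pairs, the operation is to keep one character in every 3, starting at position 2 (positions 2nd, 5th, 8th, ...), then keep only the vowels.
On "dolphini": the first step gives "ohi", and the second then gives "oi".

oi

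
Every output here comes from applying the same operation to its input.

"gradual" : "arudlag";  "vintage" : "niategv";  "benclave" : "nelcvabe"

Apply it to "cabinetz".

banitecz

What's happening: move the first character to the end, then swap each adjacent pair of characters (1↔2, 3↔4, ...).
Working it through for "cabinetz": intermediate "abinetzc", final "banitecz".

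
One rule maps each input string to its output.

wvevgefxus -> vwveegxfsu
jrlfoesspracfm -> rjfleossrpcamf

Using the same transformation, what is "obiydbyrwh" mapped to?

The pattern: swap each adjacent pair of characters (1↔2, 3↔4, ...).
Applying that to "obiydbyrwh" gives "boyibdryhw".

boyibdryhw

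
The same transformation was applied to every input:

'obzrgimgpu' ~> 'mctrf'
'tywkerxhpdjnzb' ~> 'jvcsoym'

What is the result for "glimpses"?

Each output is the input with this applied: shift every letter 11 places forward in the alphabet (wrapping around), then keep every other character starting from the second (positions 2nd, 4th, 6th, ...).
Working it through for "glimpses": intermediate "rwtxadpd", final "wxdd".

wxdd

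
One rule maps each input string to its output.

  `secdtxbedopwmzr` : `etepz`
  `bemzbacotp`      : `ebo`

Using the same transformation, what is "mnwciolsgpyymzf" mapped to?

Rule — keep one character in every 3, starting at position 2 (positions 2nd, 5th, 8th, ...).
Doing the same to "mnwciolsgpyymzf": "nisyz".

nisyz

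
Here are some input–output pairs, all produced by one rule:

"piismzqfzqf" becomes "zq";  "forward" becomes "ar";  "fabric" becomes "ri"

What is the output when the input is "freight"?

gh

The rule is to move the last 3 characters to the front (rotate right by 3), then keep only the first 2 characters.
For "freight", step one produces "ghtfrei"; step two turns that into "gh".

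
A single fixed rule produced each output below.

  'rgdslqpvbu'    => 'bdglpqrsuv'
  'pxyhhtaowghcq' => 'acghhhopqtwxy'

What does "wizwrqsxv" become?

Rule — sort the characters into alphabetical order.
Doing the same to "wizwrqsxv": "iqrsvwwxz".

iqrsvwwxz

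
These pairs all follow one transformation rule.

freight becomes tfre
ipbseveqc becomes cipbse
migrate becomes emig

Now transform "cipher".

Looking at the pairs, the operation is to move the last character to the front, then delete the last 3 characters.
On "cipher": the first step gives "rciphe", and the second then gives "rci".
(Check on "migrate": → "emigrat" → "emig" ✓)

rci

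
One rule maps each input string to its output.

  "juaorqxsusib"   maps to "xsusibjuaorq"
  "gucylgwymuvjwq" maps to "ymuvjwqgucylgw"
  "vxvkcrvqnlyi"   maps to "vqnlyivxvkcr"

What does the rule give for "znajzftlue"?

What's happening: swap the front and back halves of the string.
Doing the same to "znajzftlue": "ftlueznajz".

ftlueznajz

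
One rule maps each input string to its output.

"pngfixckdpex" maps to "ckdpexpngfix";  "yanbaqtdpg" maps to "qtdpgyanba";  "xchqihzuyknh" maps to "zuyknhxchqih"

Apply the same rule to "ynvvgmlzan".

mlzanynvvg

The transformation: swap the front and back halves of the string.
Applying that to "ynvvgmlzan" gives "mlzanynvvg".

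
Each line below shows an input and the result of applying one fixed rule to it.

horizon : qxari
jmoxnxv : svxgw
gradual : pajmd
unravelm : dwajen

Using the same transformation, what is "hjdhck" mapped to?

The transformation: delete the last 2 characters, then shift every letter 9 places forward in the alphabet (wrapping around).
For "hjdhck", step one produces "hjdh"; step two turns that into "qsmq".

qsmq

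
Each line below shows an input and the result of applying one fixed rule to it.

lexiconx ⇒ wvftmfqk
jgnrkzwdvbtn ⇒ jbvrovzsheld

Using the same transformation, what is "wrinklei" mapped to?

tmqezqvs

In each case the input is transformed by: move the last 3 characters to the front (rotate right by 3), then shift every letter 8 places forward in the alphabet (wrapping around).
Working it through for "wrinklei": intermediate "leiwrink", final "tmqezqvs".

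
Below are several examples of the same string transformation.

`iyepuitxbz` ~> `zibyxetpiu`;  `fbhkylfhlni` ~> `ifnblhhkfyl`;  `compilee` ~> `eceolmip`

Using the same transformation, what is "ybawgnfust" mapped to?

The pattern: take characters alternately from the front and the back (1st, last, 2nd, 2nd-last, ...), then swap each adjacent pair of characters (1↔2, 3↔4, ...).
Working it through for "ybawgnfust": intermediate "ytbsauwfgn", final "tysbuafwng".

tysbuafwng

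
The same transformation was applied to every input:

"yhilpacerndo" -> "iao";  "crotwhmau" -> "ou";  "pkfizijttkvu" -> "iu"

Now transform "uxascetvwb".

ae

Rule — keep one character in every 3, starting at position 3 (positions 3rd, 6th, 9th, ...), then keep only the vowels.
"uxascetvwb" → "aew" → "ae".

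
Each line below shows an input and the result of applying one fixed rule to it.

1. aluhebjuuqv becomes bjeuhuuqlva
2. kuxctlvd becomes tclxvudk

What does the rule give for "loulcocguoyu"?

The pattern: take characters alternately from the front and the back (1st, last, 2nd, 2nd-last, ...), then reverse the string.
Starting from "loulcocguoyu": after the first operation, "luoyuolucgoc"; after the second, "cogculouyoul".

cogculouyoul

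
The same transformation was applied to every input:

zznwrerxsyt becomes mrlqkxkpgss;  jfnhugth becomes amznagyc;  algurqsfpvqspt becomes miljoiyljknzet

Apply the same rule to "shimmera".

tkxffbal

What's happening: reverse the string, then shift every letter 7 places backward in the alphabet (wrapping around).
Starting from "shimmera": after the first operation, "aremmihs"; after the second, "tkxffbal".
(Check on "zznwrerxsyt": → "tysxrerwnzz" → "mrlqkxkpgss" ✓)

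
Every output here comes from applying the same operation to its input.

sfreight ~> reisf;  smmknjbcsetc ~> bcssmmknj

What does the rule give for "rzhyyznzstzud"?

The transformation: delete the last 3 characters, then move the last 3 characters to the front (rotate right by 3).
For "rzhyyznzstzud", step one produces "rzhyyznzst"; step two turns that into "zstrzhyyzn".

zstrzhyyzn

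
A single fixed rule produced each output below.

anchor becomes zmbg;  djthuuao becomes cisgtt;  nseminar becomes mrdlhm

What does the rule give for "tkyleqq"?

The rule is to shift every letter 1 place backward in the alphabet (wrapping around), then delete the last 2 characters.
"tkyleqq" → "sjxkdpp" → "sjxkd".

sjxkd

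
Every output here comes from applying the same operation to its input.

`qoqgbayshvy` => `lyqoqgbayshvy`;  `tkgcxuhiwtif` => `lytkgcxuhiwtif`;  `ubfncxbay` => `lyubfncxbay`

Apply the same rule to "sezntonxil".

Rule — prepend "ly".
"sezntonxil" → "lysezntonxil".

lysezntonxil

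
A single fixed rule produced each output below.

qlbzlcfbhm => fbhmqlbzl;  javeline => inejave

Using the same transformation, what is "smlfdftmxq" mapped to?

tmxqsmlfd

Looking at the pairs, the operation is to swap the front and back halves of the string, then delete the first character.
Starting from "smlfdftmxq": after the first operation, "ftmxqsmlfd"; after the second, "tmxqsmlfd".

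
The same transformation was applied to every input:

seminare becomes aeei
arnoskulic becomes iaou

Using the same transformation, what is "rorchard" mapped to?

ao

The rule is to move the last 3 characters to the front (rotate right by 3), then keep only the vowels.
Working it through for "rorchard": intermediate "ardrorch", final "ao".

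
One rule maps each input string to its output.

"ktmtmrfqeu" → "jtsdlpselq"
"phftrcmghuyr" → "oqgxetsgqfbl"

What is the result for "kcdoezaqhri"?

jhbqcgnpdzy

Each output is the input with this applied: shift every letter 1 place backward in the alphabet (wrapping around), then take characters alternately from the front and the back (1st, last, 2nd, 2nd-last, ...).
Working it through for "kcdoezaqhri": intermediate "jbcndyzpgqh", final "jhbqcgnpdzy".
(Check on "ktmtmrfqeu": → "jslslqepdt" → "jtsdlpselq" ✓)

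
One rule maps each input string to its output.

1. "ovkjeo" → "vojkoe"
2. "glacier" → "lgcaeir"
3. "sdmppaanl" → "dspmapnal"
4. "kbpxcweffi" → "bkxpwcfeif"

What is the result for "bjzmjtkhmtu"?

Looking at the pairs, the operation is to swap each adjacent pair of characters (1↔2, 3↔4, ...).
Applying that to "bjzmjtkhmtu" gives "jbmztjhktmu".

jbmztjhktmu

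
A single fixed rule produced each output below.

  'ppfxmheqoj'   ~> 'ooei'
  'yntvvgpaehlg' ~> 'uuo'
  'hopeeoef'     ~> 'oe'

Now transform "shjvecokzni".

Rule — shift every letter 1 place backward in the alphabet (wrapping around), then keep only the vowels.
Working it through for "shjvecokzni": intermediate "rgiudbnjymh", final "iu".

iu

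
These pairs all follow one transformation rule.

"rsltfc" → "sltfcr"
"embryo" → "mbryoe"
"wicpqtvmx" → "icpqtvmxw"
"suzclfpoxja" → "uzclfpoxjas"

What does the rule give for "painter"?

What's happening: move the first character to the end.
"painter" → "ainterp".

ainterp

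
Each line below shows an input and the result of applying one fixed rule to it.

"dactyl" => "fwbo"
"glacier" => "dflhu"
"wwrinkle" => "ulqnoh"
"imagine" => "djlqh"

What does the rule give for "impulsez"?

sxovhc

Each output is the input with this applied: shift every letter 3 places forward in the alphabet (wrapping around), then delete the first 2 characters.
So "impulsez" becomes "sxovhc".
(Check on "glacier": → "jodflhu" → "dflhu" ✓)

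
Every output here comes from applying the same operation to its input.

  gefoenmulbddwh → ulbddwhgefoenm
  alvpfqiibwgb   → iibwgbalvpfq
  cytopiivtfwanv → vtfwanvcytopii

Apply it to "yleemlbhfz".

Rule — swap the front and back halves of the string.
So "yleemlbhfz" becomes "lbhfzyleem".

lbhfzyleem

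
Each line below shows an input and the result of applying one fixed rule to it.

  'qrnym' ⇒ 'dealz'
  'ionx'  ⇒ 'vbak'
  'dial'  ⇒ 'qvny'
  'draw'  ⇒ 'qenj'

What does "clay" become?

pynl

The pattern: shift every letter 13 places forward in the alphabet (wrapping around) — i.e. ROT13.
Applying that to "clay" gives "pynl".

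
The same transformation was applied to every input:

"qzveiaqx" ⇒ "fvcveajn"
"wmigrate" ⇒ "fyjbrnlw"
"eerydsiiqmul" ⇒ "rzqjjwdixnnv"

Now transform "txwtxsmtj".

ryoycbycx

In each case the input is transformed by: shift every letter 5 places forward in the alphabet (wrapping around), then move the last 3 characters to the front (rotate right by 3).
On "txwtxsmtj": the first step gives "ycbycxryo", and the second then gives "ryoycbycx".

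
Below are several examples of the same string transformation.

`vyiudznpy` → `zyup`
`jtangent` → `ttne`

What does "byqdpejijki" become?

ykied

In each case the input is transformed by: keep every other character starting from the second (positions 2nd, 4th, 6th, ...), then sort the characters into reverse alphabetical order.
For "byqdpejijki" the result is "ykied".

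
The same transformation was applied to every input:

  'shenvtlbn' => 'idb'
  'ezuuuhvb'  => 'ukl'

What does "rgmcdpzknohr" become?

Looking at the pairs, the operation is to keep one character in every 3, starting at position 1 (positions 1st, 4th, 7th, ...), then shift every letter 10 places backward in the alphabet (wrapping around).
For "rgmcdpzknohr", step one produces "rczo"; step two turns that into "hspe".

hspe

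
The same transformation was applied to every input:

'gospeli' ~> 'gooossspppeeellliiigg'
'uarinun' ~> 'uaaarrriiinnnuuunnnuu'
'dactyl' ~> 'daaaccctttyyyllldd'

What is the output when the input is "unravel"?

unnnrrraaavvveeellluu

The transformation: repeat every character 3 times, then move the first 2 characters to the end (rotate left by 2).
On "unravel" that produces "unnnrrraaavvveeellluu".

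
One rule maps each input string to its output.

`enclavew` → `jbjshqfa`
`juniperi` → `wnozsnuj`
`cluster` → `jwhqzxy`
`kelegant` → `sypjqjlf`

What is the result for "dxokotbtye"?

What's happening: move the last 2 characters to the front (rotate right by 2), then shift every letter 5 places forward in the alphabet (wrapping around).
Working it through for "dxokotbtye": intermediate "yedxokotbt", final "djictptygy".
(Check on "cluster": → "erclust" → "jwhqzxy" ✓)

djictptygy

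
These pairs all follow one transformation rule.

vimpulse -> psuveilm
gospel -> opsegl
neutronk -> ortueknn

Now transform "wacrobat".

Each output is the input with this applied: sort the characters into alphabetical order, then swap the front and back halves of the string.
"wacrobat" → "aabcortw" → "ortwaabc".

ortwaabc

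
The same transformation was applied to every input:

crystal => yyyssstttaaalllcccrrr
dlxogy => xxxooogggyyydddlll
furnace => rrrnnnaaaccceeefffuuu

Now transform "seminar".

mmmiiinnnaaarrrssseee

What's happening: move the first 2 characters to the end (rotate left by 2), then repeat every character 3 times.
"seminar" → "minarse" → "mmmiiinnnaaarrrssseee".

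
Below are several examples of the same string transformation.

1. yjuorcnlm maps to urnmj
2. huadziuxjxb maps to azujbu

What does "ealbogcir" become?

What's happening: move the first 2 characters to the end (rotate left by 2), then keep every other character starting from the first (positions 1st, 3rd, 5th, ...).
Starting from "ealbogcir": after the first operation, "lbogcirea"; after the second, "locra".

locra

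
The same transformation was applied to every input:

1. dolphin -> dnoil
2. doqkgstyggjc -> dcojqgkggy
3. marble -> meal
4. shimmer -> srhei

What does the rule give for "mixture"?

meirx

The rule is to take characters alternately from the front and the back (1st, last, 2nd, 2nd-last, ...), then delete the last 2 characters.
Applying both steps to "mixture": "meirxut", then "meirx".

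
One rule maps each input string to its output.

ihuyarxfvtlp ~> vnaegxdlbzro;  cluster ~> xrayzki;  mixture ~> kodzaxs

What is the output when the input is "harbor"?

xgxhun

Rule — swap the first and last characters, then shift every letter 6 places forward in the alphabet (wrapping around).
For "harbor", step one produces "rarboh"; step two turns that into "xgxhun".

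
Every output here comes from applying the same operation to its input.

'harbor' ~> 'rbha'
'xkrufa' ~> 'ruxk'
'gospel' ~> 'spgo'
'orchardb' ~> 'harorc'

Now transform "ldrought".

Rule — delete the last 2 characters, then swap the front and back halves of the string.
For "ldrought" the result is "ougldr".
(Check on "orchardb": → "orchar" → "harorc" ✓)

ougldr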